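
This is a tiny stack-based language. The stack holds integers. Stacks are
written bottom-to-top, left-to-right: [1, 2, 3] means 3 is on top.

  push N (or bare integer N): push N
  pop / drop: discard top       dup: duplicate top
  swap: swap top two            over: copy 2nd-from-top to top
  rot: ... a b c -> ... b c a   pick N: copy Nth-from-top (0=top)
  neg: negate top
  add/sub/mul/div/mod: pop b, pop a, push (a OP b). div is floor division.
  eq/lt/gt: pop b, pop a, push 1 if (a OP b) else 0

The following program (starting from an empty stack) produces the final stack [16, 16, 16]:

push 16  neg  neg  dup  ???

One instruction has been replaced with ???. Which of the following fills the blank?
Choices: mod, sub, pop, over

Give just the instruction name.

Answer: over

Derivation:
Stack before ???: [16, 16]
Stack after ???:  [16, 16, 16]
Checking each choice:
  mod: produces [0]
  sub: produces [0]
  pop: produces [16]
  over: MATCH


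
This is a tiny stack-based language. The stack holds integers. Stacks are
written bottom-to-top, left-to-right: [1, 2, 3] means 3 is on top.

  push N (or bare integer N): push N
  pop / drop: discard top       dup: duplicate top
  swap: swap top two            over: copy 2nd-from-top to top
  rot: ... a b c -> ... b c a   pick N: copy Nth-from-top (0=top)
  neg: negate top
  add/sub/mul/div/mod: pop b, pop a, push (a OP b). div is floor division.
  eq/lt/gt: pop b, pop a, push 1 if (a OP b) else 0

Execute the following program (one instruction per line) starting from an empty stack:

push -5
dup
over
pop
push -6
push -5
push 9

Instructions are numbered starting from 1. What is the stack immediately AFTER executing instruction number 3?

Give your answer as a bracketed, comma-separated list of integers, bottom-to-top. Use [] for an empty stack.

Answer: [-5, -5, -5]

Derivation:
Step 1 ('push -5'): [-5]
Step 2 ('dup'): [-5, -5]
Step 3 ('over'): [-5, -5, -5]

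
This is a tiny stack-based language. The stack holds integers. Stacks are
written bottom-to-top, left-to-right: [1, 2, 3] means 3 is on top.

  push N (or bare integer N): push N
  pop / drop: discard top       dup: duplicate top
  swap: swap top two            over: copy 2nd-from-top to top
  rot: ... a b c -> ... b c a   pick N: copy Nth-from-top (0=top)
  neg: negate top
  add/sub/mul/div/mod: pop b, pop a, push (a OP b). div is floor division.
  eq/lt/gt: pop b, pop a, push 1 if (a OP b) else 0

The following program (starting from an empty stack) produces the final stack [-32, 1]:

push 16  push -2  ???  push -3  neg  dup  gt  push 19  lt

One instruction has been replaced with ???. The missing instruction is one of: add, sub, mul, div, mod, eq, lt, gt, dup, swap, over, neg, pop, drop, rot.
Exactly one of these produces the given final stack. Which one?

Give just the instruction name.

Answer: mul

Derivation:
Stack before ???: [16, -2]
Stack after ???:  [-32]
The instruction that transforms [16, -2] -> [-32] is: mul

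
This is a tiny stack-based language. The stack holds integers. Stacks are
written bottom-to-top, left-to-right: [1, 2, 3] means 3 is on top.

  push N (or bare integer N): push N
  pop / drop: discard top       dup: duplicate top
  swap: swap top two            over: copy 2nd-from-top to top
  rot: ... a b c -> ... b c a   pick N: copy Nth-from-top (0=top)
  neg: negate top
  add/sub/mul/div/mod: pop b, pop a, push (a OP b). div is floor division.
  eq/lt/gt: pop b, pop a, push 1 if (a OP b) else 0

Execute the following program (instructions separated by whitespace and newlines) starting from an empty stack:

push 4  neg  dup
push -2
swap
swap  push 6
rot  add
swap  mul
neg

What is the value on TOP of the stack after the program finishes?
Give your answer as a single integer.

Answer: 4

Derivation:
After 'push 4': [4]
After 'neg': [-4]
After 'dup': [-4, -4]
After 'push -2': [-4, -4, -2]
After 'swap': [-4, -2, -4]
After 'swap': [-4, -4, -2]
After 'push 6': [-4, -4, -2, 6]
After 'rot': [-4, -2, 6, -4]
After 'add': [-4, -2, 2]
After 'swap': [-4, 2, -2]
After 'mul': [-4, -4]
After 'neg': [-4, 4]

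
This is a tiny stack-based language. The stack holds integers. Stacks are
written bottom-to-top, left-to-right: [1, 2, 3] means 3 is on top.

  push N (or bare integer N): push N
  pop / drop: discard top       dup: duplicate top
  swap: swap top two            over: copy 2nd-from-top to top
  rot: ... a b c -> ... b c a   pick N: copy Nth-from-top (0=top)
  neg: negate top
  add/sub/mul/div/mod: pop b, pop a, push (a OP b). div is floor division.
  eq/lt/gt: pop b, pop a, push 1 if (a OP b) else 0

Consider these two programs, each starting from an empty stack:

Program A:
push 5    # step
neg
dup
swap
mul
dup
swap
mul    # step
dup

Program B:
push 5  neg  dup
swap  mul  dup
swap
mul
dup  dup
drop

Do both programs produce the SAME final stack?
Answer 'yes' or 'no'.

Answer: yes

Derivation:
Program A trace:
  After 'push 5': [5]
  After 'neg': [-5]
  After 'dup': [-5, -5]
  After 'swap': [-5, -5]
  After 'mul': [25]
  After 'dup': [25, 25]
  After 'swap': [25, 25]
  After 'mul': [625]
  After 'dup': [625, 625]
Program A final stack: [625, 625]

Program B trace:
  After 'push 5': [5]
  After 'neg': [-5]
  After 'dup': [-5, -5]
  After 'swap': [-5, -5]
  After 'mul': [25]
  After 'dup': [25, 25]
  After 'swap': [25, 25]
  After 'mul': [625]
  After 'dup': [625, 625]
  After 'dup': [625, 625, 625]
  After 'drop': [625, 625]
Program B final stack: [625, 625]
Same: yes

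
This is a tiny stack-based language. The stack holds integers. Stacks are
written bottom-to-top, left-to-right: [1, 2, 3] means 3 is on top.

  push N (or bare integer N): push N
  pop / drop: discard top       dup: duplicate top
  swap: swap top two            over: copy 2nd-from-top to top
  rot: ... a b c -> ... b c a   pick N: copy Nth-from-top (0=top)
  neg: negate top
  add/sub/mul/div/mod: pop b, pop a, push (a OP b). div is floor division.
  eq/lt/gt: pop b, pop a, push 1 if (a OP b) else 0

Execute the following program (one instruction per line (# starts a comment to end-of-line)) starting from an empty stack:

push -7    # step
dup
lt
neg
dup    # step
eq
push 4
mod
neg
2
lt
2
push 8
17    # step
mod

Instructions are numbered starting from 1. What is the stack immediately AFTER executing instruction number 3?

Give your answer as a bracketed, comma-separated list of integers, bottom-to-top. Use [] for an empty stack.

Answer: [0]

Derivation:
Step 1 ('push -7'): [-7]
Step 2 ('dup'): [-7, -7]
Step 3 ('lt'): [0]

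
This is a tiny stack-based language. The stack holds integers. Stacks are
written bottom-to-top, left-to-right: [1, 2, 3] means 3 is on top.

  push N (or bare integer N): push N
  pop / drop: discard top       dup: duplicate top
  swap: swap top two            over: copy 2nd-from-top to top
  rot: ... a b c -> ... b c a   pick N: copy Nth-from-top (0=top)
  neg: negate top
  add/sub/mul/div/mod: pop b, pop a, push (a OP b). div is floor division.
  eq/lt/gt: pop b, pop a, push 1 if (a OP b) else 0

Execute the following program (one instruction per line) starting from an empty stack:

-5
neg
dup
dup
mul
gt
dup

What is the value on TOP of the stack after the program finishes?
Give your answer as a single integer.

After 'push -5': [-5]
After 'neg': [5]
After 'dup': [5, 5]
After 'dup': [5, 5, 5]
After 'mul': [5, 25]
After 'gt': [0]
After 'dup': [0, 0]

Answer: 0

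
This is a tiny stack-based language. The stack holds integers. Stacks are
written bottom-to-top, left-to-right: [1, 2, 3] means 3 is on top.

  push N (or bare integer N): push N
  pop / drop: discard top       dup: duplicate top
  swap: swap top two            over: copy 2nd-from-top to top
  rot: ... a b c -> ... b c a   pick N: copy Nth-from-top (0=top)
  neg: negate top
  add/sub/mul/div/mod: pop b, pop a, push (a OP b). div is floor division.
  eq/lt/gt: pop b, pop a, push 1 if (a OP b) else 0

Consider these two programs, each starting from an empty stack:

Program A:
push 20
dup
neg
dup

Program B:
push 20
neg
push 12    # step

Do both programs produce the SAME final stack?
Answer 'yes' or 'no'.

Program A trace:
  After 'push 20': [20]
  After 'dup': [20, 20]
  After 'neg': [20, -20]
  After 'dup': [20, -20, -20]
Program A final stack: [20, -20, -20]

Program B trace:
  After 'push 20': [20]
  After 'neg': [-20]
  After 'push 12': [-20, 12]
Program B final stack: [-20, 12]
Same: no

Answer: no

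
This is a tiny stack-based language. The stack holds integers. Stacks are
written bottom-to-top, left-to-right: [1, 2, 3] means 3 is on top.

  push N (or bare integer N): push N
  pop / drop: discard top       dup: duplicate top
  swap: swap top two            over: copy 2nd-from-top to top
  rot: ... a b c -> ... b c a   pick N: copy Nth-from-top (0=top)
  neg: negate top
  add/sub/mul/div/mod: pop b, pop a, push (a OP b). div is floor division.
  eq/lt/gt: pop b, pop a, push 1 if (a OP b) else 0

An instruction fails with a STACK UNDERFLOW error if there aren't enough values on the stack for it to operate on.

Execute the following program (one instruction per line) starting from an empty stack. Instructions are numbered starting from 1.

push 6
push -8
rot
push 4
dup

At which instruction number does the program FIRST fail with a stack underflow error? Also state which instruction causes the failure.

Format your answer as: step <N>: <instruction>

Answer: step 3: rot

Derivation:
Step 1 ('push 6'): stack = [6], depth = 1
Step 2 ('push -8'): stack = [6, -8], depth = 2
Step 3 ('rot'): needs 3 value(s) but depth is 2 — STACK UNDERFLOW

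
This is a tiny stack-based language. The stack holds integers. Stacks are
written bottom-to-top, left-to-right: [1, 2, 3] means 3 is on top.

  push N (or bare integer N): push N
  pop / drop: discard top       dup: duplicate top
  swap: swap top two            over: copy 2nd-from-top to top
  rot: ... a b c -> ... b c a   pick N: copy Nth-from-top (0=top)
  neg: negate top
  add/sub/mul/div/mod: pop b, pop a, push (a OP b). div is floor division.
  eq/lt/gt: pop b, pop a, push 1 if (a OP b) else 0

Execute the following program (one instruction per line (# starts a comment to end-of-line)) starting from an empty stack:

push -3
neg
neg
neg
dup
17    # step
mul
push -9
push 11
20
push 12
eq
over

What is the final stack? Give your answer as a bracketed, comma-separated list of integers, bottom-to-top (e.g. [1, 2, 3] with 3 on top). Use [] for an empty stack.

After 'push -3': [-3]
After 'neg': [3]
After 'neg': [-3]
After 'neg': [3]
After 'dup': [3, 3]
After 'push 17': [3, 3, 17]
After 'mul': [3, 51]
After 'push -9': [3, 51, -9]
After 'push 11': [3, 51, -9, 11]
After 'push 20': [3, 51, -9, 11, 20]
After 'push 12': [3, 51, -9, 11, 20, 12]
After 'eq': [3, 51, -9, 11, 0]
After 'over': [3, 51, -9, 11, 0, 11]

Answer: [3, 51, -9, 11, 0, 11]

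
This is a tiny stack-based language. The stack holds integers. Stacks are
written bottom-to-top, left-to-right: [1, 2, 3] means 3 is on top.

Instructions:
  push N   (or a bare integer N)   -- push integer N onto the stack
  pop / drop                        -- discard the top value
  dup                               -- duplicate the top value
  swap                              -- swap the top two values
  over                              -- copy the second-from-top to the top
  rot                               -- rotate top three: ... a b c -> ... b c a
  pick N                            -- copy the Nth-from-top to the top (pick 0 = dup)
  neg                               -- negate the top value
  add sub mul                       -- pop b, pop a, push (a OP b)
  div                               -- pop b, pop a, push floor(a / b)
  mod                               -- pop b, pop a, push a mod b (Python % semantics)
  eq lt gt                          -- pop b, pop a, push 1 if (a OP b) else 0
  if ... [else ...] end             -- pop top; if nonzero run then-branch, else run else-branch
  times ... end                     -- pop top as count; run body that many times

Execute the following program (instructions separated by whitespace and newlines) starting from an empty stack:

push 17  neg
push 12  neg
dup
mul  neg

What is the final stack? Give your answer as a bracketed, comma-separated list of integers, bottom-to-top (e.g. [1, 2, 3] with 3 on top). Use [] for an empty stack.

Answer: [-17, -144]

Derivation:
After 'push 17': [17]
After 'neg': [-17]
After 'push 12': [-17, 12]
After 'neg': [-17, -12]
After 'dup': [-17, -12, -12]
After 'mul': [-17, 144]
After 'neg': [-17, -144]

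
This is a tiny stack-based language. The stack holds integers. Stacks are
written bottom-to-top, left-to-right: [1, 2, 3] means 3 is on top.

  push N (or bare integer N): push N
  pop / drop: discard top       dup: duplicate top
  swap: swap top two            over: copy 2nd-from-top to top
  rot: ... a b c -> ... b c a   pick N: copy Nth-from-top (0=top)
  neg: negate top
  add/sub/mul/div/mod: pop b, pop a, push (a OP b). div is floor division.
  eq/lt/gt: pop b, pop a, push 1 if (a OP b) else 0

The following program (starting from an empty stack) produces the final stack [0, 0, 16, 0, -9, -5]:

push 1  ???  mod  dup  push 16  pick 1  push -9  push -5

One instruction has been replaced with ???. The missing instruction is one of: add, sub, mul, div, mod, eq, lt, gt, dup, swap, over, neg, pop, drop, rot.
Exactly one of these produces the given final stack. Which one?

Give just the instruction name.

Stack before ???: [1]
Stack after ???:  [1, 1]
The instruction that transforms [1] -> [1, 1] is: dup

Answer: dup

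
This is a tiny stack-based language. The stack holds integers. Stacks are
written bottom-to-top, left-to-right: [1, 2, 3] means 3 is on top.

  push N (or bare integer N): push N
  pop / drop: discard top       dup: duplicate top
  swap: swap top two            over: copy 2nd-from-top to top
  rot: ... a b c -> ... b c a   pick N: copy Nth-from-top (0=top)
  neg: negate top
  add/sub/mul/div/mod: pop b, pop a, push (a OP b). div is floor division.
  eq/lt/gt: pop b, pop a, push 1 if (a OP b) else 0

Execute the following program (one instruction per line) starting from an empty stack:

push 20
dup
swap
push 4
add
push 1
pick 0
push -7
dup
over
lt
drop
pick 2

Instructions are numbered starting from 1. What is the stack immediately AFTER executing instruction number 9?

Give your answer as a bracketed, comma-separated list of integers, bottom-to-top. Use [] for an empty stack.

Step 1 ('push 20'): [20]
Step 2 ('dup'): [20, 20]
Step 3 ('swap'): [20, 20]
Step 4 ('push 4'): [20, 20, 4]
Step 5 ('add'): [20, 24]
Step 6 ('push 1'): [20, 24, 1]
Step 7 ('pick 0'): [20, 24, 1, 1]
Step 8 ('push -7'): [20, 24, 1, 1, -7]
Step 9 ('dup'): [20, 24, 1, 1, -7, -7]

Answer: [20, 24, 1, 1, -7, -7]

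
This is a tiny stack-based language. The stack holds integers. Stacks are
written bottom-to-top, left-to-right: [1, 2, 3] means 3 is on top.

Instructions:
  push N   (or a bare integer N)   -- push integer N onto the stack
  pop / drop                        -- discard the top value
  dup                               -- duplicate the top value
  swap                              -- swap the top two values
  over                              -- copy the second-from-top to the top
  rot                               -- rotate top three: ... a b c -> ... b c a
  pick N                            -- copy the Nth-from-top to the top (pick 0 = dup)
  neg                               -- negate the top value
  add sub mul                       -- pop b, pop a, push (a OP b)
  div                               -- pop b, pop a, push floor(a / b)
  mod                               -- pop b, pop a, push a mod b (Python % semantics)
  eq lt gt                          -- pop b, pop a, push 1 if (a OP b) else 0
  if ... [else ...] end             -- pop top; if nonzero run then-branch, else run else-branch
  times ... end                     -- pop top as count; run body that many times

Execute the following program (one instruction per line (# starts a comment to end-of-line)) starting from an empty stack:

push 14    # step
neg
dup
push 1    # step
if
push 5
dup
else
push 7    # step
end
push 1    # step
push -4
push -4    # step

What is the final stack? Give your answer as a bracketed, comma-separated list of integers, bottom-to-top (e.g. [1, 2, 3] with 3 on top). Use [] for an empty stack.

After 'push 14': [14]
After 'neg': [-14]
After 'dup': [-14, -14]
After 'push 1': [-14, -14, 1]
After 'if': [-14, -14]
After 'push 5': [-14, -14, 5]
After 'dup': [-14, -14, 5, 5]
After 'push 1': [-14, -14, 5, 5, 1]
After 'push -4': [-14, -14, 5, 5, 1, -4]
After 'push -4': [-14, -14, 5, 5, 1, -4, -4]

Answer: [-14, -14, 5, 5, 1, -4, -4]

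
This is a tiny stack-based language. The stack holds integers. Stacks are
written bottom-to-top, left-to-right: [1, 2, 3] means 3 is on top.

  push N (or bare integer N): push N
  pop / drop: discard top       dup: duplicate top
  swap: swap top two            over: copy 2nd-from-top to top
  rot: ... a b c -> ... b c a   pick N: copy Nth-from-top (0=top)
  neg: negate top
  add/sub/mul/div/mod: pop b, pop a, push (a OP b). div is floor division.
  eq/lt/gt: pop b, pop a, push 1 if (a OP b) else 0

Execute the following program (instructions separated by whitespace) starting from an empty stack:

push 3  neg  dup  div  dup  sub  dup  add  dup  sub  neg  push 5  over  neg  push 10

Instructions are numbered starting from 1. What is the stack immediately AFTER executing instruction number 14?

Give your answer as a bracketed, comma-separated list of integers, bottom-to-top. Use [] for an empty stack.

Step 1 ('push 3'): [3]
Step 2 ('neg'): [-3]
Step 3 ('dup'): [-3, -3]
Step 4 ('div'): [1]
Step 5 ('dup'): [1, 1]
Step 6 ('sub'): [0]
Step 7 ('dup'): [0, 0]
Step 8 ('add'): [0]
Step 9 ('dup'): [0, 0]
Step 10 ('sub'): [0]
Step 11 ('neg'): [0]
Step 12 ('push 5'): [0, 5]
Step 13 ('over'): [0, 5, 0]
Step 14 ('neg'): [0, 5, 0]

Answer: [0, 5, 0]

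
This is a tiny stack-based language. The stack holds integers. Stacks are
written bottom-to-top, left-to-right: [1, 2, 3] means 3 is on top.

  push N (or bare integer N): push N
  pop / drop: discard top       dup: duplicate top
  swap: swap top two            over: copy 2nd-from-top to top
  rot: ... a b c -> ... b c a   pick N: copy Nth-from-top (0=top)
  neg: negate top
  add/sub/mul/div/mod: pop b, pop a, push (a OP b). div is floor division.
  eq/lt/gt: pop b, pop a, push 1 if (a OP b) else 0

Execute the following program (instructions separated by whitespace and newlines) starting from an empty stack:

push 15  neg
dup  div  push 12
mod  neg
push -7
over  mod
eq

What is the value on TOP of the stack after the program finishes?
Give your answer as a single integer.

After 'push 15': [15]
After 'neg': [-15]
After 'dup': [-15, -15]
After 'div': [1]
After 'push 12': [1, 12]
After 'mod': [1]
After 'neg': [-1]
After 'push -7': [-1, -7]
After 'over': [-1, -7, -1]
After 'mod': [-1, 0]
After 'eq': [0]

Answer: 0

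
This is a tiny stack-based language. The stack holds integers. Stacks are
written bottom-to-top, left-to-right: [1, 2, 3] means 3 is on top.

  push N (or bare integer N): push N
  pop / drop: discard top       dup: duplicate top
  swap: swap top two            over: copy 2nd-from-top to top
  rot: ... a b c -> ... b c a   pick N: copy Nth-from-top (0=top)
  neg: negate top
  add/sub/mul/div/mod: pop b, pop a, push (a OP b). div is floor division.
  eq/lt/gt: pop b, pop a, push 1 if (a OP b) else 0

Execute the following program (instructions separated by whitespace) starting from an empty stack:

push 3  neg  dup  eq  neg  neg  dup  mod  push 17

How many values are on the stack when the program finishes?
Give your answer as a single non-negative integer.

Answer: 2

Derivation:
After 'push 3': stack = [3] (depth 1)
After 'neg': stack = [-3] (depth 1)
After 'dup': stack = [-3, -3] (depth 2)
After 'eq': stack = [1] (depth 1)
After 'neg': stack = [-1] (depth 1)
After 'neg': stack = [1] (depth 1)
After 'dup': stack = [1, 1] (depth 2)
After 'mod': stack = [0] (depth 1)
After 'push 17': stack = [0, 17] (depth 2)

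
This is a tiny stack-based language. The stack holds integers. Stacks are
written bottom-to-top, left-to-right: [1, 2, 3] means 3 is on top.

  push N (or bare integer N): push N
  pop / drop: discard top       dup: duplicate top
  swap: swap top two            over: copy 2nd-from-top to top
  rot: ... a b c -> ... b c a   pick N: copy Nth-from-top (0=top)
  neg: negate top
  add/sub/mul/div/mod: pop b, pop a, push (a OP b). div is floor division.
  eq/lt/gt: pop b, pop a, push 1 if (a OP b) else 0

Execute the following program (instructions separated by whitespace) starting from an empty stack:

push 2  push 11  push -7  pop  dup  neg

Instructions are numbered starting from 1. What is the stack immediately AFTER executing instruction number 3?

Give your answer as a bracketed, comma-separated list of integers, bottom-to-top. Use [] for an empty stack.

Step 1 ('push 2'): [2]
Step 2 ('push 11'): [2, 11]
Step 3 ('push -7'): [2, 11, -7]

Answer: [2, 11, -7]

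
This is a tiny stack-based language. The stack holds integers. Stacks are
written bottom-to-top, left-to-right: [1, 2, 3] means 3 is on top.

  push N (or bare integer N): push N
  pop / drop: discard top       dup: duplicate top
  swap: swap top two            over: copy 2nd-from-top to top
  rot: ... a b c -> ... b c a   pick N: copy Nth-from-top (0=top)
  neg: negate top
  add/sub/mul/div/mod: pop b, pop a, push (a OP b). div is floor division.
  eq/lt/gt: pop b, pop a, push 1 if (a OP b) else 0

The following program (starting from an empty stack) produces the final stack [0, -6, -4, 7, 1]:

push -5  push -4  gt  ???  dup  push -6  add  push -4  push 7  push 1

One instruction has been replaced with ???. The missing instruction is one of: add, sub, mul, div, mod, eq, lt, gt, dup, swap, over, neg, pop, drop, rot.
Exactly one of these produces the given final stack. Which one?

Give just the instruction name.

Stack before ???: [0]
Stack after ???:  [0]
The instruction that transforms [0] -> [0] is: neg

Answer: neg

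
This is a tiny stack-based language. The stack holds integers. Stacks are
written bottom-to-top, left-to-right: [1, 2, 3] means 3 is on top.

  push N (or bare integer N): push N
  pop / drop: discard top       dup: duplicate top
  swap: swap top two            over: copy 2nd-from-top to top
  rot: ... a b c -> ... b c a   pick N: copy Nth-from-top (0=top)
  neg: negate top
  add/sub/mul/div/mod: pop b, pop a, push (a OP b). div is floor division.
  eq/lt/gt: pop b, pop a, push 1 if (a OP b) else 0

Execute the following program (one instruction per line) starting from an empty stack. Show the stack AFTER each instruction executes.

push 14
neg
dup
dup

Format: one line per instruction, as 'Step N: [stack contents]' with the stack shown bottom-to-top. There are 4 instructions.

Step 1: [14]
Step 2: [-14]
Step 3: [-14, -14]
Step 4: [-14, -14, -14]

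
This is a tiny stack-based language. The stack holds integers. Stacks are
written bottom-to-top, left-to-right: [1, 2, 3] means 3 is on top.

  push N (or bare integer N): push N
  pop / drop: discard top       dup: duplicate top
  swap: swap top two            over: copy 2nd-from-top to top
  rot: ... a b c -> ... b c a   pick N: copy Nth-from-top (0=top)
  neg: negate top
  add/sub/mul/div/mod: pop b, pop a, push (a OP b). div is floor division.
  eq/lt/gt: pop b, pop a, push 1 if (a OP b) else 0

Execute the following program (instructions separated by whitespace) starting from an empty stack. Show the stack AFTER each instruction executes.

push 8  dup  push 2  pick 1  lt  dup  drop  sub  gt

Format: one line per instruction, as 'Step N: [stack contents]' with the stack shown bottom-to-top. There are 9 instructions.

Step 1: [8]
Step 2: [8, 8]
Step 3: [8, 8, 2]
Step 4: [8, 8, 2, 8]
Step 5: [8, 8, 1]
Step 6: [8, 8, 1, 1]
Step 7: [8, 8, 1]
Step 8: [8, 7]
Step 9: [1]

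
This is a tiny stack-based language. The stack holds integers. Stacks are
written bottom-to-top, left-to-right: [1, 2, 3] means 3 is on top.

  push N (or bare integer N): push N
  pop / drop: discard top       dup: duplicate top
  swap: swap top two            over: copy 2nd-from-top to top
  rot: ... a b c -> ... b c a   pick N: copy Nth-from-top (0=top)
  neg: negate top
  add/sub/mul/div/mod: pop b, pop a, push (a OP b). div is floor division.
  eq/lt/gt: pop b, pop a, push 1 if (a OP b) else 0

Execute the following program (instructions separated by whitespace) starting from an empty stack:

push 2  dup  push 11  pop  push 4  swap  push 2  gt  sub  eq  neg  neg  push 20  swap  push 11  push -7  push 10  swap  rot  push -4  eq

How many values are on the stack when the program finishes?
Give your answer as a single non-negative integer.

After 'push 2': stack = [2] (depth 1)
After 'dup': stack = [2, 2] (depth 2)
After 'push 11': stack = [2, 2, 11] (depth 3)
After 'pop': stack = [2, 2] (depth 2)
After 'push 4': stack = [2, 2, 4] (depth 3)
After 'swap': stack = [2, 4, 2] (depth 3)
After 'push 2': stack = [2, 4, 2, 2] (depth 4)
After 'gt': stack = [2, 4, 0] (depth 3)
After 'sub': stack = [2, 4] (depth 2)
After 'eq': stack = [0] (depth 1)
  ...
After 'neg': stack = [0] (depth 1)
After 'push 20': stack = [0, 20] (depth 2)
After 'swap': stack = [20, 0] (depth 2)
After 'push 11': stack = [20, 0, 11] (depth 3)
After 'push -7': stack = [20, 0, 11, -7] (depth 4)
After 'push 10': stack = [20, 0, 11, -7, 10] (depth 5)
After 'swap': stack = [20, 0, 11, 10, -7] (depth 5)
After 'rot': stack = [20, 0, 10, -7, 11] (depth 5)
After 'push -4': stack = [20, 0, 10, -7, 11, -4] (depth 6)
After 'eq': stack = [20, 0, 10, -7, 0] (depth 5)

Answer: 5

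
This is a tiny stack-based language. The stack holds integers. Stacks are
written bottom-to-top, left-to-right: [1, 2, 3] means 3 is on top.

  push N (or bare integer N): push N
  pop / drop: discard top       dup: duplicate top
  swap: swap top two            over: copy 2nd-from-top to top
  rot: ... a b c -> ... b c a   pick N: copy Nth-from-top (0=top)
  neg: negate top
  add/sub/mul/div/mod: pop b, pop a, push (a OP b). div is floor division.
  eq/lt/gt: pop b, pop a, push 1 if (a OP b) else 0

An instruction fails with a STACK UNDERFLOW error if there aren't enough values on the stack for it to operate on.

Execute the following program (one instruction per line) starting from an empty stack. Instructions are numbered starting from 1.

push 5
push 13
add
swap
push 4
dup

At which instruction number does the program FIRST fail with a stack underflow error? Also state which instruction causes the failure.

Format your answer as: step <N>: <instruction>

Step 1 ('push 5'): stack = [5], depth = 1
Step 2 ('push 13'): stack = [5, 13], depth = 2
Step 3 ('add'): stack = [18], depth = 1
Step 4 ('swap'): needs 2 value(s) but depth is 1 — STACK UNDERFLOW

Answer: step 4: swap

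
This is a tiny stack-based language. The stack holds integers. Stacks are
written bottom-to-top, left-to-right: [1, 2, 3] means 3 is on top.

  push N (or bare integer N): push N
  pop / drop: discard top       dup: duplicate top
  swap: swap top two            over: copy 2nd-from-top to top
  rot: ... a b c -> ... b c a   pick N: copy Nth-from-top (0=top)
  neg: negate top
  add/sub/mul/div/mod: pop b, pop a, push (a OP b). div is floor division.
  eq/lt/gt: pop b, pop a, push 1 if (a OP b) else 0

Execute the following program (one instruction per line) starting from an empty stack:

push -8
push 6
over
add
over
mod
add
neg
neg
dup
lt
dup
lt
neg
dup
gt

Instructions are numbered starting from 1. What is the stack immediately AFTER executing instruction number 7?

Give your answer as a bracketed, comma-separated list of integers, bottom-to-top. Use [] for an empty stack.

Step 1 ('push -8'): [-8]
Step 2 ('push 6'): [-8, 6]
Step 3 ('over'): [-8, 6, -8]
Step 4 ('add'): [-8, -2]
Step 5 ('over'): [-8, -2, -8]
Step 6 ('mod'): [-8, -2]
Step 7 ('add'): [-10]

Answer: [-10]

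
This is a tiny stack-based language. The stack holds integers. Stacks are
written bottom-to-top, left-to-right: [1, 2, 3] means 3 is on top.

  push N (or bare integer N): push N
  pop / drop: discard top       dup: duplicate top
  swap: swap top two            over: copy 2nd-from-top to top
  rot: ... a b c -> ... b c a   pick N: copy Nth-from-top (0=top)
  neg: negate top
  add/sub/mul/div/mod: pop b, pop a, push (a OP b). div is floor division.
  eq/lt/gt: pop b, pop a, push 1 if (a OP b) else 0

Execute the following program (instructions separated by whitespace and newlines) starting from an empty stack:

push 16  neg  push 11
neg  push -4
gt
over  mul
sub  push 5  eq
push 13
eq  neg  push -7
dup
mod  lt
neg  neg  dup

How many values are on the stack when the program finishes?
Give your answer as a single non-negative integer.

Answer: 2

Derivation:
After 'push 16': stack = [16] (depth 1)
After 'neg': stack = [-16] (depth 1)
After 'push 11': stack = [-16, 11] (depth 2)
After 'neg': stack = [-16, -11] (depth 2)
After 'push -4': stack = [-16, -11, -4] (depth 3)
After 'gt': stack = [-16, 0] (depth 2)
After 'over': stack = [-16, 0, -16] (depth 3)
After 'mul': stack = [-16, 0] (depth 2)
After 'sub': stack = [-16] (depth 1)
After 'push 5': stack = [-16, 5] (depth 2)
  ...
After 'push 13': stack = [0, 13] (depth 2)
After 'eq': stack = [0] (depth 1)
After 'neg': stack = [0] (depth 1)
After 'push -7': stack = [0, -7] (depth 2)
After 'dup': stack = [0, -7, -7] (depth 3)
After 'mod': stack = [0, 0] (depth 2)
After 'lt': stack = [0] (depth 1)
After 'neg': stack = [0] (depth 1)
After 'neg': stack = [0] (depth 1)
After 'dup': stack = [0, 0] (depth 2)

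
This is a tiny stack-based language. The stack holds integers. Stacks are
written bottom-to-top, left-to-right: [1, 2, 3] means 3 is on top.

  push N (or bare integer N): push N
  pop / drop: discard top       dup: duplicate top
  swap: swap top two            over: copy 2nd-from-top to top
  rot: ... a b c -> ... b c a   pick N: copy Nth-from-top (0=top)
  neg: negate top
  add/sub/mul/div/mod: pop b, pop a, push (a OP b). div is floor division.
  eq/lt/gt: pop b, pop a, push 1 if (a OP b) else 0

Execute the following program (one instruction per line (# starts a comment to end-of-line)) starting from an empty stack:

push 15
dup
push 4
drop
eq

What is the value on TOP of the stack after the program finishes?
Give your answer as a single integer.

Answer: 1

Derivation:
After 'push 15': [15]
After 'dup': [15, 15]
After 'push 4': [15, 15, 4]
After 'drop': [15, 15]
After 'eq': [1]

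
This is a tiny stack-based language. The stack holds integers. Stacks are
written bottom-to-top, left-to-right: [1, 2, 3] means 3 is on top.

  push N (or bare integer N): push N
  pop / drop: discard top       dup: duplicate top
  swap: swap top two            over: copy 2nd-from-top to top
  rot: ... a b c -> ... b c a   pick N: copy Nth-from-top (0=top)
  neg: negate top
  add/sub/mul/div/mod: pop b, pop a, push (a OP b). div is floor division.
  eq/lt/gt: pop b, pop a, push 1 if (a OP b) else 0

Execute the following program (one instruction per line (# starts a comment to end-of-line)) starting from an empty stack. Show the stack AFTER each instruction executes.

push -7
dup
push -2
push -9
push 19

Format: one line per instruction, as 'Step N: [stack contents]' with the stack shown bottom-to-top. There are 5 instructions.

Step 1: [-7]
Step 2: [-7, -7]
Step 3: [-7, -7, -2]
Step 4: [-7, -7, -2, -9]
Step 5: [-7, -7, -2, -9, 19]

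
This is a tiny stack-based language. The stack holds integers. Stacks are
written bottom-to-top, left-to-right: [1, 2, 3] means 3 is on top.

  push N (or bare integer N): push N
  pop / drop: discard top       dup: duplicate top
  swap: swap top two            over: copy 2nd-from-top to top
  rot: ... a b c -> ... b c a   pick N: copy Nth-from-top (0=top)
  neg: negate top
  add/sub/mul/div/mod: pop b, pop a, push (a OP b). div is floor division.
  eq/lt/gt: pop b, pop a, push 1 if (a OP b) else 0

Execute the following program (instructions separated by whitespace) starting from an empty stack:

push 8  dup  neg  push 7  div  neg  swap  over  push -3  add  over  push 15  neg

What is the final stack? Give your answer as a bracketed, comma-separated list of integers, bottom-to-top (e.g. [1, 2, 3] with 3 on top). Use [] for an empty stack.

Answer: [2, 8, -1, 8, -15]

Derivation:
After 'push 8': [8]
After 'dup': [8, 8]
After 'neg': [8, -8]
After 'push 7': [8, -8, 7]
After 'div': [8, -2]
After 'neg': [8, 2]
After 'swap': [2, 8]
After 'over': [2, 8, 2]
After 'push -3': [2, 8, 2, -3]
After 'add': [2, 8, -1]
After 'over': [2, 8, -1, 8]
After 'push 15': [2, 8, -1, 8, 15]
After 'neg': [2, 8, -1, 8, -15]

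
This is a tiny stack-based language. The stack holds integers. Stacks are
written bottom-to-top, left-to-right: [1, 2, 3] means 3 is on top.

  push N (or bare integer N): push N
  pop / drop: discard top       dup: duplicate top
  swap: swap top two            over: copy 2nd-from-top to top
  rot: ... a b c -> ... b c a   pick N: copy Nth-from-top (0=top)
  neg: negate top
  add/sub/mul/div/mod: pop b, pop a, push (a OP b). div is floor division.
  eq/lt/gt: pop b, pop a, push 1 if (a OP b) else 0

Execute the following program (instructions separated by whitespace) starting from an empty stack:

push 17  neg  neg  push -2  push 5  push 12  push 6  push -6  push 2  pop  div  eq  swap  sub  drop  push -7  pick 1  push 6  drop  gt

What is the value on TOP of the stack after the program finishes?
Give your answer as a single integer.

After 'push 17': [17]
After 'neg': [-17]
After 'neg': [17]
After 'push -2': [17, -2]
After 'push 5': [17, -2, 5]
After 'push 12': [17, -2, 5, 12]
After 'push 6': [17, -2, 5, 12, 6]
After 'push -6': [17, -2, 5, 12, 6, -6]
After 'push 2': [17, -2, 5, 12, 6, -6, 2]
After 'pop': [17, -2, 5, 12, 6, -6]
After 'div': [17, -2, 5, 12, -1]
After 'eq': [17, -2, 5, 0]
After 'swap': [17, -2, 0, 5]
After 'sub': [17, -2, -5]
After 'drop': [17, -2]
After 'push -7': [17, -2, -7]
After 'pick 1': [17, -2, -7, -2]
After 'push 6': [17, -2, -7, -2, 6]
After 'drop': [17, -2, -7, -2]
After 'gt': [17, -2, 0]

Answer: 0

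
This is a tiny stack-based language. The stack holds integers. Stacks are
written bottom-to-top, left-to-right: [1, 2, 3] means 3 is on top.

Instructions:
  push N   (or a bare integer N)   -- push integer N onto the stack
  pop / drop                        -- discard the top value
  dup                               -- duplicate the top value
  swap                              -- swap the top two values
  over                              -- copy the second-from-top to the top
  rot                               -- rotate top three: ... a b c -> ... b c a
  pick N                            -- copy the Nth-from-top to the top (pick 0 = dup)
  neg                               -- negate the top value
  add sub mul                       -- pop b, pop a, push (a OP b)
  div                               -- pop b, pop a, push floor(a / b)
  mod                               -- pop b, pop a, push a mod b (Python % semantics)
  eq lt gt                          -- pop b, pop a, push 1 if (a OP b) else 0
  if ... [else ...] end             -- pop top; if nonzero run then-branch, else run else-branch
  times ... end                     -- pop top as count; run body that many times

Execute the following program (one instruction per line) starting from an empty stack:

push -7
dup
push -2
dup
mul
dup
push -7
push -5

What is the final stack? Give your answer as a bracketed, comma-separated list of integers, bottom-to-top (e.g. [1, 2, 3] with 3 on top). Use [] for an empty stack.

After 'push -7': [-7]
After 'dup': [-7, -7]
After 'push -2': [-7, -7, -2]
After 'dup': [-7, -7, -2, -2]
After 'mul': [-7, -7, 4]
After 'dup': [-7, -7, 4, 4]
After 'push -7': [-7, -7, 4, 4, -7]
After 'push -5': [-7, -7, 4, 4, -7, -5]

Answer: [-7, -7, 4, 4, -7, -5]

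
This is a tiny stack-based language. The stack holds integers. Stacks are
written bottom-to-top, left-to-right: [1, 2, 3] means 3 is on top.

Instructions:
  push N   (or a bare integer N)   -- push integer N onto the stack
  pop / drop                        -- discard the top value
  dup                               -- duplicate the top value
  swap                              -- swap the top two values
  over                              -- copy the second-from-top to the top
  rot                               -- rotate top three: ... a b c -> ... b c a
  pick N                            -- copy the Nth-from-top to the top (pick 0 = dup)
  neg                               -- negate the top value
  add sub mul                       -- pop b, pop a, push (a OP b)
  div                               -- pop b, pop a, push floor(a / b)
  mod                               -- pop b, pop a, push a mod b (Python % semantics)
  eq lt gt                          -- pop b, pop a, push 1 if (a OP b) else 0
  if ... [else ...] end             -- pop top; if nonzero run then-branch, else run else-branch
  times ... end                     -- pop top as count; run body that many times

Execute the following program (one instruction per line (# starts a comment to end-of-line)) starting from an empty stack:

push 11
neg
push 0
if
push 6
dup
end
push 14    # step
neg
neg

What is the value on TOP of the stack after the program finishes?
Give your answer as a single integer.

Answer: 14

Derivation:
After 'push 11': [11]
After 'neg': [-11]
After 'push 0': [-11, 0]
After 'if': [-11]
After 'push 14': [-11, 14]
After 'neg': [-11, -14]
After 'neg': [-11, 14]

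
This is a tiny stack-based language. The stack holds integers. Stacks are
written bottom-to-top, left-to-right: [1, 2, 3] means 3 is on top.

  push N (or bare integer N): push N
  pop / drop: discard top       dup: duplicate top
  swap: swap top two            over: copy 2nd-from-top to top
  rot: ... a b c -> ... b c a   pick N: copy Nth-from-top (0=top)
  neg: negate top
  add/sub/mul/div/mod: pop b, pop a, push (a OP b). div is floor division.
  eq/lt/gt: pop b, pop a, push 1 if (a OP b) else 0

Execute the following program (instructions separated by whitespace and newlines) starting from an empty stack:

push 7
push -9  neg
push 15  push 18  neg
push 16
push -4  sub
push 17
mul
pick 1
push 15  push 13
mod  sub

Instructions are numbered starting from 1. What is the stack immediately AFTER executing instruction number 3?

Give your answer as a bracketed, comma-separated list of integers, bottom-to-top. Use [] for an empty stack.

Answer: [7, 9]

Derivation:
Step 1 ('push 7'): [7]
Step 2 ('push -9'): [7, -9]
Step 3 ('neg'): [7, 9]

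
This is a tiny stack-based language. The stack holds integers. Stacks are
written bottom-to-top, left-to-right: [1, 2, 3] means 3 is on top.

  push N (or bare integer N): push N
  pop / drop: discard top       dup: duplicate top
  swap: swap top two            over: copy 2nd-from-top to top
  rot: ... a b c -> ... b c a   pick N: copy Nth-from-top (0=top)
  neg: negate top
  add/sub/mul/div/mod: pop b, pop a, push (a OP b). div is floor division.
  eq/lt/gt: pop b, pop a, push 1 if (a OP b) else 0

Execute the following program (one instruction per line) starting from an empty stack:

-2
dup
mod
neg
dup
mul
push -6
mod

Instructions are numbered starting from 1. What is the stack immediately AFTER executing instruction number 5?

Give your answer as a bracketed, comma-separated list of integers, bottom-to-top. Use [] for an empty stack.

Answer: [0, 0]

Derivation:
Step 1 ('-2'): [-2]
Step 2 ('dup'): [-2, -2]
Step 3 ('mod'): [0]
Step 4 ('neg'): [0]
Step 5 ('dup'): [0, 0]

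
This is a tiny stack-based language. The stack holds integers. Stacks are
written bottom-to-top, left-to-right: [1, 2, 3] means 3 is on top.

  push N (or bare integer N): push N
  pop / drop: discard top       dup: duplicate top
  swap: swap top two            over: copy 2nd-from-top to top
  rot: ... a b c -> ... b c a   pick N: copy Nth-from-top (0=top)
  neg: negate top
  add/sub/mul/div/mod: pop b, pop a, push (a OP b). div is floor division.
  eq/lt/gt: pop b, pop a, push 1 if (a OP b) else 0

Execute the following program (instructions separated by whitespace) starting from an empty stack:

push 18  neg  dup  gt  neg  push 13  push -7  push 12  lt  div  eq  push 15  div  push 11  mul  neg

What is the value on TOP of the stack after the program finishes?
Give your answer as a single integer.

Answer: 0

Derivation:
After 'push 18': [18]
After 'neg': [-18]
After 'dup': [-18, -18]
After 'gt': [0]
After 'neg': [0]
After 'push 13': [0, 13]
After 'push -7': [0, 13, -7]
After 'push 12': [0, 13, -7, 12]
After 'lt': [0, 13, 1]
After 'div': [0, 13]
After 'eq': [0]
After 'push 15': [0, 15]
After 'div': [0]
After 'push 11': [0, 11]
After 'mul': [0]
After 'neg': [0]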